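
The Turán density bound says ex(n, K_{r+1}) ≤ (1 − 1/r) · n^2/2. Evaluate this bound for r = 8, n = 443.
Turán density bound = (7/8) · 443^2/2 = 1373743/16 ≈ 85858.9375

Turán's theorem: ex(n, K_{r+1}) is achieved by the complete r-partite Turán graph T(n, r) with parts as balanced as possible, and is at most (1 − 1/r) · n^2/2. For r = 8, n = 443: the density bound is (7/8) · 196249/2 = 1373743/16 ≈ 85858.9375. The integer-valued extremum is e(T(443, 8)) = 85858, which is strictly less than the density bound 1373743/16 since 8 ∤ 443 (the parts of T(443, 8) cannot all be equal).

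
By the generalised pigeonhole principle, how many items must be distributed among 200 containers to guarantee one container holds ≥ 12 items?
n = (12 − 1)·200 + 1 = 2201

By the generalised pigeonhole principle, to guarantee some box contains ≥ r objects we need more than (r − 1) · k objects total. Threshold: n = (r − 1) · k + 1. With r = 12 and k = 200: n = 11 · 200 + 1 = 2200 + 1 = 2201. For n = 2200 = 11 · 200, we can put exactly 11 objects in every box, avoiding 12 in any single one — so 2201 is tight.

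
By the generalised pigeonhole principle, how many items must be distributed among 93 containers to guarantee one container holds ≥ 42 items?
n = (42 − 1)·93 + 1 = 3814

By the generalised pigeonhole principle, to guarantee some box contains ≥ r objects we need more than (r − 1) · k objects total. Threshold: n = (r − 1) · k + 1. With r = 42 and k = 93: n = 41 · 93 + 1 = 3813 + 1 = 3814. For n = 3813 = 41 · 93, we can put exactly 41 objects in every box, avoiding 42 in any single one — so 3814 is tight.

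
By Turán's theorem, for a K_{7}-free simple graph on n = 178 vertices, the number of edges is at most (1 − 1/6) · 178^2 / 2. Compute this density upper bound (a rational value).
Turán density bound = (5/6) · 178^2/2 = 39605/3 ≈ 13201.6667

Turán's theorem: ex(n, K_{r+1}) is achieved by the complete r-partite Turán graph T(n, r) with parts as balanced as possible, and is at most (1 − 1/r) · n^2/2. For r = 6, n = 178: the density bound is (5/6) · 31684/2 = 39605/3 ≈ 13201.6667. The integer-valued extremum is e(T(178, 6)) = 13201, which is strictly less than the density bound 39605/3 since 6 ∤ 178 (the parts of T(178, 6) cannot all be equal).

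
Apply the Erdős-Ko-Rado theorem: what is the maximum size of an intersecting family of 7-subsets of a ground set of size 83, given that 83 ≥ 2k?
max |F| = C(82, 6) = 350161812

The Erdős-Ko-Rado theorem states: for n ≥ 2k, an intersecting family of k-subsets of an n-element set has size at most C(n − 1, k − 1), with equality for 'star' families {A ⊆ [n] : |A| = k, i ∈ A} (fix an element i). For n = 83, k = 7: C(82, 6) = 350161812.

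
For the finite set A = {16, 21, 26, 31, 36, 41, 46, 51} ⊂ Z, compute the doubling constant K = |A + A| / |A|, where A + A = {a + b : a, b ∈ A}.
K = |A + A| / |A| = 15/8

Enumerate A + A = {a + b : a, b ∈ A}. With |A| = 8, there are |A|^2 = 64 ordered sum pairs; collecting distinct values, A + A = {32, 37, 42, 47, 52, 57, 62, 67, 72, 77, 82, 87, 92, 97, 102}, so |A + A| = 15. Thus K = 15/8. Here |A + A| = 2|A| − 1 = 15, the minimum possible — so K = 15/8 is minimal, which holds iff A is an arithmetic progression.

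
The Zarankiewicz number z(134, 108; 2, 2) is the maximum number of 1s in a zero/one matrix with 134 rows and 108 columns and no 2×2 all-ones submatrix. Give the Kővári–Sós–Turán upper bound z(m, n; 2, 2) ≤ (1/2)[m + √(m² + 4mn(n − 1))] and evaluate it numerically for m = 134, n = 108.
z(134, 108; 2, 2) ≤ (1/2)[134 + √(134² + 4·134·108·107)] = (1/2)[134 + √6211972] = 1313.1914

Kővári–Sós–Turán: let r_1, ..., r_134 be the row sums and z = Σ r_i the total number of 1s. Each pair of columns can share at most one row with both entries 1 (else a 2×2 all-ones block appears), so Σ_i C(r_i, 2) ≤ C(108, 2) = 5778. By convexity Σ_i C(r_i, 2) ≥ 134·C(z/134, 2) = z(z − 134)/(2·134), giving z² − 134z − 134·108·107 ≤ 0 and hence z ≤ (1/2)[134 + √(17956 + 4·1548504)] = (1/2)[134 + √6211972] ≈ (1/2)(134 + 2492.3828) = 1313.1914.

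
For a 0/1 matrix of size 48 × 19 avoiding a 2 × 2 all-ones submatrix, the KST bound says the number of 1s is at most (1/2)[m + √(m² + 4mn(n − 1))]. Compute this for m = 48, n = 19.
z(48, 19; 2, 2) ≤ (1/2)[48 + √(48² + 4·48·19·18)] = (1/2)[48 + √67968] = 154.3534

Kővári–Sós–Turán: let r_1, ..., r_48 be the row sums and z = Σ r_i the total number of 1s. Each pair of columns can share at most one row with both entries 1 (else a 2×2 all-ones block appears), so Σ_i C(r_i, 2) ≤ C(19, 2) = 171. By convexity Σ_i C(r_i, 2) ≥ 48·C(z/48, 2) = z(z − 48)/(2·48), giving z² − 48z − 48·19·18 ≤ 0 and hence z ≤ (1/2)[48 + √(2304 + 4·16416)] = (1/2)[48 + √67968] ≈ (1/2)(48 + 260.7067) = 154.3534.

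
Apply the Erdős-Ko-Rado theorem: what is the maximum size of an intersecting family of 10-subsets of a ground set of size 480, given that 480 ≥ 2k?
max |F| = C(479, 9) = 3391733388904972595

The Erdős-Ko-Rado theorem states: for n ≥ 2k, an intersecting family of k-subsets of an n-element set has size at most C(n − 1, k − 1), with equality for 'star' families {A ⊆ [n] : |A| = k, i ∈ A} (fix an element i). For n = 480, k = 10: C(479, 9) = 3391733388904972595.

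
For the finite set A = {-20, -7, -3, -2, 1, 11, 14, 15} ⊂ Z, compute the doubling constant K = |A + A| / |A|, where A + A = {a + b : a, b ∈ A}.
K = |A + A| / |A| = 29/8

Enumerate A + A = {a + b : a, b ∈ A}. With |A| = 8, there are |A|^2 = 64 ordered sum pairs; collecting distinct values, A + A = {-40, -27, -23, -22, -19, -14, -10, -9, -6, -5, -4, -2, -1, 2, 4, 7, 8, 9, 11, 12, 13, 15, 16, 22, 25, 26, 28, 29, 30}, so |A + A| = 29. Thus K = 29/8. For comparison, the minimum possible |A + A| over all 8-element sets is 2·8 − 1 = 15 (so min K = 15/8), attained only by arithmetic progressions.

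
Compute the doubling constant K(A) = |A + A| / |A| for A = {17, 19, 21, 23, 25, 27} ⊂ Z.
K = |A + A| / |A| = 11/6

Enumerate A + A = {a + b : a, b ∈ A}. With |A| = 6, there are |A|^2 = 36 ordered sum pairs; collecting distinct values, A + A = {34, 36, 38, 40, 42, 44, 46, 48, 50, 52, 54}, so |A + A| = 11. Thus K = 11/6. Here |A + A| = 2|A| − 1 = 11, the minimum possible — so K = 11/6 is minimal, which holds iff A is an arithmetic progression.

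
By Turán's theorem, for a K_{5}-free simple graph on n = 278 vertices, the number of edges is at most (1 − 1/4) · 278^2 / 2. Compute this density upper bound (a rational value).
Turán density bound = (3/4) · 278^2/2 = 57963/2 ≈ 28981.5

Turán's theorem: ex(n, K_{r+1}) is achieved by the complete r-partite Turán graph T(n, r) with parts as balanced as possible, and is at most (1 − 1/r) · n^2/2. For r = 4, n = 278: the density bound is (3/4) · 77284/2 = 57963/2 ≈ 28981.5. The integer-valued extremum is e(T(278, 4)) = 28981, which is strictly less than the density bound 57963/2 since 4 ∤ 278 (the parts of T(278, 4) cannot all be equal).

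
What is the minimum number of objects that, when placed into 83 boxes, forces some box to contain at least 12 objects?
n = (12 − 1)·83 + 1 = 914

By the generalised pigeonhole principle, to guarantee some box contains ≥ r objects we need more than (r − 1) · k objects total. Threshold: n = (r − 1) · k + 1. With r = 12 and k = 83: n = 11 · 83 + 1 = 913 + 1 = 914. For n = 913 = 11 · 83, we can put exactly 11 objects in every box, avoiding 12 in any single one — so 914 is tight.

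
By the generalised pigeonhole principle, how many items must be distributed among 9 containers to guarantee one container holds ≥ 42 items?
n = (42 − 1)·9 + 1 = 370

By the generalised pigeonhole principle, to guarantee some box contains ≥ r objects we need more than (r − 1) · k objects total. Threshold: n = (r − 1) · k + 1. With r = 42 and k = 9: n = 41 · 9 + 1 = 369 + 1 = 370. For n = 369 = 41 · 9, we can put exactly 41 objects in every box, avoiding 42 in any single one — so 370 is tight.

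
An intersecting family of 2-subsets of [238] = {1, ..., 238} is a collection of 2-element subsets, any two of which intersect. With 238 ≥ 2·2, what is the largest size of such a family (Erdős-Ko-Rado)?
max |F| = C(237, 1) = 237

The Erdős-Ko-Rado theorem states: for n ≥ 2k, an intersecting family of k-subsets of an n-element set has size at most C(n − 1, k − 1), with equality for 'star' families {A ⊆ [n] : |A| = k, i ∈ A} (fix an element i). For n = 238, k = 2: C(237, 1) = 237.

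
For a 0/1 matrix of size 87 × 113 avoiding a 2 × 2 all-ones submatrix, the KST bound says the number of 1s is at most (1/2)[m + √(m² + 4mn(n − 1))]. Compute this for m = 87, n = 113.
z(87, 113; 2, 2) ≤ (1/2)[87 + √(87² + 4·87·113·112)] = (1/2)[87 + √4411857] = 1093.721

Kővári–Sós–Turán: let r_1, ..., r_87 be the row sums and z = Σ r_i the total number of 1s. Each pair of columns can share at most one row with both entries 1 (else a 2×2 all-ones block appears), so Σ_i C(r_i, 2) ≤ C(113, 2) = 6328. By convexity Σ_i C(r_i, 2) ≥ 87·C(z/87, 2) = z(z − 87)/(2·87), giving z² − 87z − 87·113·112 ≤ 0 and hence z ≤ (1/2)[87 + √(7569 + 4·1101072)] = (1/2)[87 + √4411857] ≈ (1/2)(87 + 2100.4421) = 1093.721.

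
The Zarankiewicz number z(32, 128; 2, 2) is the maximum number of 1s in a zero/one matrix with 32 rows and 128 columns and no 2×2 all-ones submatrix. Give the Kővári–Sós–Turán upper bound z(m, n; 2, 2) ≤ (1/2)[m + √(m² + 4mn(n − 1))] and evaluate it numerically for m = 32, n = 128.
z(32, 128; 2, 2) ≤ (1/2)[32 + √(32² + 4·32·128·127)] = (1/2)[32 + √2081792] = 737.4208

Kővári–Sós–Turán: let r_1, ..., r_32 be the row sums and z = Σ r_i the total number of 1s. Each pair of columns can share at most one row with both entries 1 (else a 2×2 all-ones block appears), so Σ_i C(r_i, 2) ≤ C(128, 2) = 8128. By convexity Σ_i C(r_i, 2) ≥ 32·C(z/32, 2) = z(z − 32)/(2·32), giving z² − 32z − 32·128·127 ≤ 0 and hence z ≤ (1/2)[32 + √(1024 + 4·520192)] = (1/2)[32 + √2081792] ≈ (1/2)(32 + 1442.8416) = 737.4208.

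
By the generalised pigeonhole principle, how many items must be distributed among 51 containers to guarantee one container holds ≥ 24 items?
n = (24 − 1)·51 + 1 = 1174

By the generalised pigeonhole principle, to guarantee some box contains ≥ r objects we need more than (r − 1) · k objects total. Threshold: n = (r − 1) · k + 1. With r = 24 and k = 51: n = 23 · 51 + 1 = 1173 + 1 = 1174. For n = 1173 = 23 · 51, we can put exactly 23 objects in every box, avoiding 24 in any single one — so 1174 is tight.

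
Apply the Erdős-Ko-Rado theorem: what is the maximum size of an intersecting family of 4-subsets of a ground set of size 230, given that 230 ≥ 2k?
max |F| = C(229, 3) = 1975354

Erdős-Ko-Rado (1961): when n ≥ 2k, max |F| = C(n−1, k−1). The bound is attained by the star {A : i ∈ A} for any fixed i ∈ [n]. Here C(230−1, 4−1) = C(229, 3) = 1975354.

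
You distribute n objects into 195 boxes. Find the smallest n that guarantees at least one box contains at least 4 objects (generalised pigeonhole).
n = (4 − 1)·195 + 1 = 586

By the generalised pigeonhole principle, to guarantee some box contains ≥ r objects we need more than (r − 1) · k objects total. Threshold: n = (r − 1) · k + 1. With r = 4 and k = 195: n = 3 · 195 + 1 = 585 + 1 = 586. For n = 585 = 3 · 195, we can put exactly 3 objects in every box, avoiding 4 in any single one — so 586 is tight.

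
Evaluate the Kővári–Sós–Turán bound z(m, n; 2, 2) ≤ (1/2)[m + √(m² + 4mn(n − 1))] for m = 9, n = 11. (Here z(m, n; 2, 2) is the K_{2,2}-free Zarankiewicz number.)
z(9, 11; 2, 2) ≤ (1/2)[9 + √(9² + 4·9·11·10)] = (1/2)[9 + √4041] = 36.2844

Kővári–Sós–Turán: let r_1, ..., r_9 be the row sums and z = Σ r_i the total number of 1s. Each pair of columns can share at most one row with both entries 1 (else a 2×2 all-ones block appears), so Σ_i C(r_i, 2) ≤ C(11, 2) = 55. By convexity Σ_i C(r_i, 2) ≥ 9·C(z/9, 2) = z(z − 9)/(2·9), giving z² − 9z − 9·11·10 ≤ 0 and hence z ≤ (1/2)[9 + √(81 + 4·990)] = (1/2)[9 + √4041] ≈ (1/2)(9 + 63.5689) = 36.2844.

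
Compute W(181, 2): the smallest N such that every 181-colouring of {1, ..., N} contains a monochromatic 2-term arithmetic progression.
W(181, 2) = 181 + 1 = 182

A 2-term AP is any pair of integers, so a monochromatic 2-AP exists iff some colour is used at least twice. With 181 colours, the colouring i ↦ i on {1, ..., 181} uses each colour once, avoiding any monochromatic pair, so W(181, 2) > 181. For {1, ..., 182}, pigeonhole forces two integers of the same colour, which form a monochromatic 2-AP. Hence W(181, 2) = 182.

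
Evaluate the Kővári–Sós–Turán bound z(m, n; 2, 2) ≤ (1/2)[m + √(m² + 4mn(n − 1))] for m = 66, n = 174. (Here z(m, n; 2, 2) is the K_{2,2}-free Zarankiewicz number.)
z(66, 174; 2, 2) ≤ (1/2)[66 + √(66² + 4·66·174·173)] = (1/2)[66 + √7951284] = 1442.9011

Kővári–Sós–Turán: let r_1, ..., r_66 be the row sums and z = Σ r_i the total number of 1s. Each pair of columns can share at most one row with both entries 1 (else a 2×2 all-ones block appears), so Σ_i C(r_i, 2) ≤ C(174, 2) = 15051. By convexity Σ_i C(r_i, 2) ≥ 66·C(z/66, 2) = z(z − 66)/(2·66), giving z² − 66z − 66·174·173 ≤ 0 and hence z ≤ (1/2)[66 + √(4356 + 4·1986732)] = (1/2)[66 + √7951284] ≈ (1/2)(66 + 2819.8021) = 1442.9011.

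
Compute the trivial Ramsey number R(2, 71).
R(2, 71) = 71

R(2, k) = k for all k ≥ 2: in a 2-colouring of K_k, either some edge is red (a red K_2) or all edges are blue (a blue K_k). And K_{70} coloured all-blue has no blue K_71, so R(2, 71) > 70. Hence R(2, 71) = 71.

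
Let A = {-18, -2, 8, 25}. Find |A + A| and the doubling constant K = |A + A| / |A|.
K = |A + A| / |A| = 10/4 = 5/2

Enumerate A + A = {a + b : a, b ∈ A}. With |A| = 4, there are |A|^2 = 16 ordered sum pairs; collecting distinct values, A + A = {-36, -20, -10, -4, 6, 7, 16, 23, 33, 50}, so |A + A| = 10. Thus K = 10/4 = 5/2. For comparison, the minimum possible |A + A| over all 4-element sets is 2·4 − 1 = 7 (so min K = 7/4), attained only by arithmetic progressions.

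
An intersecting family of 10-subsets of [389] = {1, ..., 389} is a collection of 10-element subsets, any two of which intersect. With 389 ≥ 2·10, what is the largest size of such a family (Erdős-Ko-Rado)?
max |F| = C(388, 9) = 500183804382475840

The Erdős-Ko-Rado theorem states: for n ≥ 2k, an intersecting family of k-subsets of an n-element set has size at most C(n − 1, k − 1), with equality for 'star' families {A ⊆ [n] : |A| = k, i ∈ A} (fix an element i). For n = 389, k = 10: C(388, 9) = 500183804382475840.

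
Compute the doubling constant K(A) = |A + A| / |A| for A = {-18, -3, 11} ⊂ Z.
K = |A + A| / |A| = 6/3 = 2

Enumerate A + A = {a + b : a, b ∈ A}. With |A| = 3, there are |A|^2 = 9 ordered sum pairs; collecting distinct values, A + A = {-36, -21, -7, -6, 8, 22}, so |A + A| = 6. Thus K = 6/3 = 2. For comparison, the minimum possible |A + A| over all 3-element sets is 2·3 − 1 = 5 (so min K = 5/3), attained only by arithmetic progressions.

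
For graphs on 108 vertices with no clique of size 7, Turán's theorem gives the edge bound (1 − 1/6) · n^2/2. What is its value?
Turán density bound = (5/6) · 108^2/2 = 4860

Turán's theorem: ex(n, K_{r+1}) is achieved by the complete r-partite Turán graph T(n, r) with parts as balanced as possible, and is at most (1 − 1/r) · n^2/2. For r = 6, n = 108: the density bound is (5/6) · 11664/2 = 4860. Since 6 ∣ 108, the Turán graph T(108, 6) has parts of equal size 18, and its edge count e(T(108, 6)) = 4860 attains the density bound exactly.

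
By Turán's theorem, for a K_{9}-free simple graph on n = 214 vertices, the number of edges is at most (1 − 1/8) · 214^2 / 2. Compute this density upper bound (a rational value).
Turán density bound = (7/8) · 214^2/2 = 80143/4 ≈ 20035.75

Turán's theorem: ex(n, K_{r+1}) is achieved by the complete r-partite Turán graph T(n, r) with parts as balanced as possible, and is at most (1 − 1/r) · n^2/2. For r = 8, n = 214: the density bound is (7/8) · 45796/2 = 80143/4 ≈ 20035.75. The integer-valued extremum is e(T(214, 8)) = 20035, which is strictly less than the density bound 80143/4 since 8 ∤ 214 (the parts of T(214, 8) cannot all be equal).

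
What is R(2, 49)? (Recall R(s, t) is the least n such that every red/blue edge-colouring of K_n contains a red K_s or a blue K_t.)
R(2, 49) = 49

R(2, k) = k for all k ≥ 2: in a 2-colouring of K_k, either some edge is red (a red K_2) or all edges are blue (a blue K_k). And K_{48} coloured all-blue has no blue K_49, so R(2, 49) > 48. Hence R(2, 49) = 49.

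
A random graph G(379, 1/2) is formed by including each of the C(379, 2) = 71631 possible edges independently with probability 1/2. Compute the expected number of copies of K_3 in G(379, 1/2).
E[# K_3] = C(379, 3) · (1/2)^C(3, 2) = 9001629 / 2^3 = 1125203.625

For each 3-subset S of vertices (there are C(379, 3) = 9001629 such S), let X_S = 1 if S induces a K_3 (all C(3, 2) = 3 edges present). Then P(X_S = 1) = (1/2)^3 = 1/8. By linearity of expectation, E[# K_3] = C(379, 3) · (1/2)^3 = 9001629 / 8 = 1125203.625.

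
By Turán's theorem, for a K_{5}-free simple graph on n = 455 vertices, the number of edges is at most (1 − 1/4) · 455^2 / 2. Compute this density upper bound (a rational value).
Turán density bound = (3/4) · 455^2/2 = 621075/8 ≈ 77634.375

Turán's theorem: ex(n, K_{r+1}) is achieved by the complete r-partite Turán graph T(n, r) with parts as balanced as possible, and is at most (1 − 1/r) · n^2/2. For r = 4, n = 455: the density bound is (3/4) · 207025/2 = 621075/8 ≈ 77634.375. The integer-valued extremum is e(T(455, 4)) = 77634, which is strictly less than the density bound 621075/8 since 4 ∤ 455 (the parts of T(455, 4) cannot all be equal).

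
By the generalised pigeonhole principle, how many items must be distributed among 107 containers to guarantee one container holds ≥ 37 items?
n = (37 − 1)·107 + 1 = 3853

By the generalised pigeonhole principle, to guarantee some box contains ≥ r objects we need more than (r − 1) · k objects total. Threshold: n = (r − 1) · k + 1. With r = 37 and k = 107: n = 36 · 107 + 1 = 3852 + 1 = 3853. For n = 3852 = 36 · 107, we can put exactly 36 objects in every box, avoiding 37 in any single one — so 3853 is tight.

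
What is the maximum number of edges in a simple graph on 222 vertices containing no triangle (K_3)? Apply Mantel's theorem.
ex(222, K_3) = ⌊222^2/4⌋ = 12321

Mantel (1907): a triangle-free graph on n vertices has at most ⌊n^2/4⌋ edges, with equality for the complete bipartite graph K_{⌊n/2⌋, ⌈n/2⌉}. For n = 222: ⌊222^2/4⌋ = ⌊49284/4⌋ = 12321. The extremal graph is K_{111, 111}, which has 111·111 = 12321 edges.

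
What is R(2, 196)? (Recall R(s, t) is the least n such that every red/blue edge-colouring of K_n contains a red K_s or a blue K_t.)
R(2, 196) = 196

R(2, k) = k for all k ≥ 2: in a 2-colouring of K_k, either some edge is red (a red K_2) or all edges are blue (a blue K_k). And K_{195} coloured all-blue has no blue K_196, so R(2, 196) > 195. Hence R(2, 196) = 196.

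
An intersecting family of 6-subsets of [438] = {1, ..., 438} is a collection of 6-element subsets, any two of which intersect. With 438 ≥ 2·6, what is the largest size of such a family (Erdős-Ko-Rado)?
max |F| = C(437, 5) = 129793685077

The Erdős-Ko-Rado theorem states: for n ≥ 2k, an intersecting family of k-subsets of an n-element set has size at most C(n − 1, k − 1), with equality for 'star' families {A ⊆ [n] : |A| = k, i ∈ A} (fix an element i). For n = 438, k = 6: C(437, 5) = 129793685077.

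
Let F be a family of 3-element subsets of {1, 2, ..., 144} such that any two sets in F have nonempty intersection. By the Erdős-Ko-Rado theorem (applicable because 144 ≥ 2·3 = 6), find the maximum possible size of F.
max |F| = C(143, 2) = 10153

Erdős-Ko-Rado (1961): when n ≥ 2k, max |F| = C(n−1, k−1). The bound is attained by the star {A : i ∈ A} for any fixed i ∈ [n]. Here C(144−1, 3−1) = C(143, 2) = 10153.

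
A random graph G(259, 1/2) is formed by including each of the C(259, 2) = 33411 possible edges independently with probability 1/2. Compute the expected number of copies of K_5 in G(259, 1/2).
E[# K_5] = C(259, 5) · (1/2)^C(5, 2) = 9342250176 / 2^10 = 145972659/16 = 9123291.1875

For each 5-subset S of vertices (there are C(259, 5) = 9342250176 such S), let X_S = 1 if S induces a K_5 (all C(5, 2) = 10 edges present). Then P(X_S = 1) = (1/2)^10 = 1/1024. By linearity of expectation, E[# K_5] = C(259, 5) · (1/2)^10 = 9342250176 / 1024 = 145972659/16 = 9123291.1875.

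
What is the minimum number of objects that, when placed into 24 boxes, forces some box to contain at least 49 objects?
n = (49 − 1)·24 + 1 = 1153

By the generalised pigeonhole principle, to guarantee some box contains ≥ r objects we need more than (r − 1) · k objects total. Threshold: n = (r − 1) · k + 1. With r = 49 and k = 24: n = 48 · 24 + 1 = 1152 + 1 = 1153. For n = 1152 = 48 · 24, we can put exactly 48 objects in every box, avoiding 49 in any single one — so 1153 is tight.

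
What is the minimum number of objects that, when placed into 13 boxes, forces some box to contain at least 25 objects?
n = (25 − 1)·13 + 1 = 313

By the generalised pigeonhole principle, to guarantee some box contains ≥ r objects we need more than (r − 1) · k objects total. Threshold: n = (r − 1) · k + 1. With r = 25 and k = 13: n = 24 · 13 + 1 = 312 + 1 = 313. For n = 312 = 24 · 13, we can put exactly 24 objects in every box, avoiding 25 in any single one — so 313 is tight.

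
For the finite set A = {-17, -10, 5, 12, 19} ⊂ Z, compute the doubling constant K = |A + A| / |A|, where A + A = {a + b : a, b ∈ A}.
K = |A + A| / |A| = 12/5

Enumerate A + A = {a + b : a, b ∈ A}. With |A| = 5, there are |A|^2 = 25 ordered sum pairs; collecting distinct values, A + A = {-34, -27, -20, -12, -5, 2, 9, 10, 17, 24, 31, 38}, so |A + A| = 12. Thus K = 12/5. For comparison, the minimum possible |A + A| over all 5-element sets is 2·5 − 1 = 9 (so min K = 9/5), attained only by arithmetic progressions.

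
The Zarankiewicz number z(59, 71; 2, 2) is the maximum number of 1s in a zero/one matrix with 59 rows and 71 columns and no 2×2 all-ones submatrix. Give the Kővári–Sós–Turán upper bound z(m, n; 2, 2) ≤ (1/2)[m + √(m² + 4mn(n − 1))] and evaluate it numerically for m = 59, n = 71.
z(59, 71; 2, 2) ≤ (1/2)[59 + √(59² + 4·59·71·70)] = (1/2)[59 + √1176401] = 571.8101

Kővári–Sós–Turán: let r_1, ..., r_59 be the row sums and z = Σ r_i the total number of 1s. Each pair of columns can share at most one row with both entries 1 (else a 2×2 all-ones block appears), so Σ_i C(r_i, 2) ≤ C(71, 2) = 2485. By convexity Σ_i C(r_i, 2) ≥ 59·C(z/59, 2) = z(z − 59)/(2·59), giving z² − 59z − 59·71·70 ≤ 0 and hence z ≤ (1/2)[59 + √(3481 + 4·293230)] = (1/2)[59 + √1176401] ≈ (1/2)(59 + 1084.6202) = 571.8101.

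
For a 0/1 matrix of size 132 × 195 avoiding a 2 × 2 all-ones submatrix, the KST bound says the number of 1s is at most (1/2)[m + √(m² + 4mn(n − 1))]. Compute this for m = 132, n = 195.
z(132, 195; 2, 2) ≤ (1/2)[132 + √(132² + 4·132·195·194)] = (1/2)[132 + √19991664] = 2301.6019

Kővári–Sós–Turán: let r_1, ..., r_132 be the row sums and z = Σ r_i the total number of 1s. Each pair of columns can share at most one row with both entries 1 (else a 2×2 all-ones block appears), so Σ_i C(r_i, 2) ≤ C(195, 2) = 18915. By convexity Σ_i C(r_i, 2) ≥ 132·C(z/132, 2) = z(z − 132)/(2·132), giving z² − 132z − 132·195·194 ≤ 0 and hence z ≤ (1/2)[132 + √(17424 + 4·4993560)] = (1/2)[132 + √19991664] ≈ (1/2)(132 + 4471.2039) = 2301.6019.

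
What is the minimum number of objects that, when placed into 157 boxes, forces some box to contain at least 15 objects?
n = (15 − 1)·157 + 1 = 2199

By the generalised pigeonhole principle, to guarantee some box contains ≥ r objects we need more than (r − 1) · k objects total. Threshold: n = (r − 1) · k + 1. With r = 15 and k = 157: n = 14 · 157 + 1 = 2198 + 1 = 2199. For n = 2198 = 14 · 157, we can put exactly 14 objects in every box, avoiding 15 in any single one — so 2199 is tight.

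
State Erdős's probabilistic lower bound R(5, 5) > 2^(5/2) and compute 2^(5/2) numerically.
2^(5/2) = 5.6569; so R(5, 5) > 5.6569

Colour each edge of K_n uniformly at random with red/blue. The expected number of monochromatic K_5 is C(n, 5) · 2 · 2^(−C(5,2)). If C(n, 5) · 2^(1 − C(5,2)) < 1, then with positive probability no monochromatic K_5 exists, so R(5, 5) > n. The standard estimate C(n, 5) ≤ n^5/5! shows this inequality holds whenever n ≤ 2^(5/2) (since 5! · 2^(C(5,2) − 1) > 2^(5^2/2) ≥ n^5). Hence R(5, 5) > 2^(5/2) = 5.6569.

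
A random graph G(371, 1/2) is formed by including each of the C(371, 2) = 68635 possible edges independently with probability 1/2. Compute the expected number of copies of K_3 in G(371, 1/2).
E[# K_3] = C(371, 3) · (1/2)^C(3, 2) = 8442105 / 2^3 = 1055263.125

For each 3-subset S of vertices (there are C(371, 3) = 8442105 such S), let X_S = 1 if S induces a K_3 (all C(3, 2) = 3 edges present). Then P(X_S = 1) = (1/2)^3 = 1/8. By linearity of expectation, E[# K_3] = C(371, 3) · (1/2)^3 = 8442105 / 8 = 1055263.125.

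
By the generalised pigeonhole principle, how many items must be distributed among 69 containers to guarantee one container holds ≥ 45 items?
n = (45 − 1)·69 + 1 = 3037

By the generalised pigeonhole principle, to guarantee some box contains ≥ r objects we need more than (r − 1) · k objects total. Threshold: n = (r − 1) · k + 1. With r = 45 and k = 69: n = 44 · 69 + 1 = 3036 + 1 = 3037. For n = 3036 = 44 · 69, we can put exactly 44 objects in every box, avoiding 45 in any single one — so 3037 is tight.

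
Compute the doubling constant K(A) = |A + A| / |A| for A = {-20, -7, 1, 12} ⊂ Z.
K = |A + A| / |A| = 10/4 = 5/2

Enumerate A + A = {a + b : a, b ∈ A}. With |A| = 4, there are |A|^2 = 16 ordered sum pairs; collecting distinct values, A + A = {-40, -27, -19, -14, -8, -6, 2, 5, 13, 24}, so |A + A| = 10. Thus K = 10/4 = 5/2. For comparison, the minimum possible |A + A| over all 4-element sets is 2·4 − 1 = 7 (so min K = 7/4), attained only by arithmetic progressions.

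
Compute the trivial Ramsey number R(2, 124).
R(2, 124) = 124

R(2, k) = k for all k ≥ 2: in a 2-colouring of K_k, either some edge is red (a red K_2) or all edges are blue (a blue K_k). And K_{123} coloured all-blue has no blue K_124, so R(2, 124) > 123. Hence R(2, 124) = 124.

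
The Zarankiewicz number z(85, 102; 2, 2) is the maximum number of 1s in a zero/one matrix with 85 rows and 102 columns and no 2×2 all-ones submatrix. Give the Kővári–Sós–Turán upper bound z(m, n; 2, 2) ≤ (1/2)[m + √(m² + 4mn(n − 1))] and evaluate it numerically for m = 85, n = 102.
z(85, 102; 2, 2) ≤ (1/2)[85 + √(85² + 4·85·102·101)] = (1/2)[85 + √3509905] = 979.237

Kővári–Sós–Turán: let r_1, ..., r_85 be the row sums and z = Σ r_i the total number of 1s. Each pair of columns can share at most one row with both entries 1 (else a 2×2 all-ones block appears), so Σ_i C(r_i, 2) ≤ C(102, 2) = 5151. By convexity Σ_i C(r_i, 2) ≥ 85·C(z/85, 2) = z(z − 85)/(2·85), giving z² − 85z − 85·102·101 ≤ 0 and hence z ≤ (1/2)[85 + √(7225 + 4·875670)] = (1/2)[85 + √3509905] ≈ (1/2)(85 + 1873.474) = 979.237.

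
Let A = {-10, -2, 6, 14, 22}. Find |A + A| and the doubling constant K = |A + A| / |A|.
K = |A + A| / |A| = 9/5

Enumerate A + A = {a + b : a, b ∈ A}. With |A| = 5, there are |A|^2 = 25 ordered sum pairs; collecting distinct values, A + A = {-20, -12, -4, 4, 12, 20, 28, 36, 44}, so |A + A| = 9. Thus K = 9/5. Here |A + A| = 2|A| − 1 = 9, the minimum possible — so K = 9/5 is minimal, which holds iff A is an arithmetic progression.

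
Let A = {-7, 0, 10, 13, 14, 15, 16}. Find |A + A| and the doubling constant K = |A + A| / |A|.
K = |A + A| / |A| = 24/7

Enumerate A + A = {a + b : a, b ∈ A}. With |A| = 7, there are |A|^2 = 49 ordered sum pairs; collecting distinct values, A + A = {-14, -7, 0, 3, 6, 7, 8, 9, 10, 13, 14, 15, 16, 20, 23, 24, 25, 26, 27, 28, 29, 30, 31, 32}, so |A + A| = 24. Thus K = 24/7. For comparison, the minimum possible |A + A| over all 7-element sets is 2·7 − 1 = 13 (so min K = 13/7), attained only by arithmetic progressions.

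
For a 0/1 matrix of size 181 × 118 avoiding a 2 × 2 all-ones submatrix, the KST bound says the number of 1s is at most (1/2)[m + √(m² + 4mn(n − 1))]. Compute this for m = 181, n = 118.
z(181, 118; 2, 2) ≤ (1/2)[181 + √(181² + 4·181·118·117)] = (1/2)[181 + √10028305] = 1673.875

Kővári–Sós–Turán: let r_1, ..., r_181 be the row sums and z = Σ r_i the total number of 1s. Each pair of columns can share at most one row with both entries 1 (else a 2×2 all-ones block appears), so Σ_i C(r_i, 2) ≤ C(118, 2) = 6903. By convexity Σ_i C(r_i, 2) ≥ 181·C(z/181, 2) = z(z − 181)/(2·181), giving z² − 181z − 181·118·117 ≤ 0 and hence z ≤ (1/2)[181 + √(32761 + 4·2498886)] = (1/2)[181 + √10028305] ≈ (1/2)(181 + 3166.7499) = 1673.875.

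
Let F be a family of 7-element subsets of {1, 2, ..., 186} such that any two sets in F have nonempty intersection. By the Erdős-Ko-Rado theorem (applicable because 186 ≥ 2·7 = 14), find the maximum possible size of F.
max |F| = C(185, 6) = 51301564860

Erdős-Ko-Rado (1961): when n ≥ 2k, max |F| = C(n−1, k−1). The bound is attained by the star {A : i ∈ A} for any fixed i ∈ [n]. Here C(186−1, 7−1) = C(185, 6) = 51301564860.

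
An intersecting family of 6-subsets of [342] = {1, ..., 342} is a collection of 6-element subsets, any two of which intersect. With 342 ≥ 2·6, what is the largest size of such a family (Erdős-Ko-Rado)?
max |F| = C(341, 5) = 37307689133

The Erdős-Ko-Rado theorem states: for n ≥ 2k, an intersecting family of k-subsets of an n-element set has size at most C(n − 1, k − 1), with equality for 'star' families {A ⊆ [n] : |A| = k, i ∈ A} (fix an element i). For n = 342, k = 6: C(341, 5) = 37307689133.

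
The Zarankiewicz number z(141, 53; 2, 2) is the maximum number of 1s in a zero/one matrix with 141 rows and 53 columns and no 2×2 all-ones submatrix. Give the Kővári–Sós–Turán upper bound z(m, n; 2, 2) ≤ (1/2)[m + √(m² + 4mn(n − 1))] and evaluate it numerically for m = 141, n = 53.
z(141, 53; 2, 2) ≤ (1/2)[141 + √(141² + 4·141·53·52)] = (1/2)[141 + √1574265] = 697.8486

Kővári–Sós–Turán: let r_1, ..., r_141 be the row sums and z = Σ r_i the total number of 1s. Each pair of columns can share at most one row with both entries 1 (else a 2×2 all-ones block appears), so Σ_i C(r_i, 2) ≤ C(53, 2) = 1378. By convexity Σ_i C(r_i, 2) ≥ 141·C(z/141, 2) = z(z − 141)/(2·141), giving z² − 141z − 141·53·52 ≤ 0 and hence z ≤ (1/2)[141 + √(19881 + 4·388596)] = (1/2)[141 + √1574265] ≈ (1/2)(141 + 1254.6972) = 697.8486.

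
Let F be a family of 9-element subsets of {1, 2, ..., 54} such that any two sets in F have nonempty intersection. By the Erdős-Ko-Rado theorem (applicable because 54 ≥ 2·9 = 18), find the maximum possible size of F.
max |F| = C(53, 8) = 886322710

The Erdős-Ko-Rado theorem states: for n ≥ 2k, an intersecting family of k-subsets of an n-element set has size at most C(n − 1, k − 1), with equality for 'star' families {A ⊆ [n] : |A| = k, i ∈ A} (fix an element i). For n = 54, k = 9: C(53, 8) = 886322710.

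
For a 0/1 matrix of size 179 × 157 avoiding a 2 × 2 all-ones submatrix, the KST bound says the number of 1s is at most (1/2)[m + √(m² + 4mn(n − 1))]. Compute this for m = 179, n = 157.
z(179, 157; 2, 2) ≤ (1/2)[179 + √(179² + 4·179·157·156)] = (1/2)[179 + √17568313] = 2185.2286

Kővári–Sós–Turán: let r_1, ..., r_179 be the row sums and z = Σ r_i the total number of 1s. Each pair of columns can share at most one row with both entries 1 (else a 2×2 all-ones block appears), so Σ_i C(r_i, 2) ≤ C(157, 2) = 12246. By convexity Σ_i C(r_i, 2) ≥ 179·C(z/179, 2) = z(z − 179)/(2·179), giving z² − 179z − 179·157·156 ≤ 0 and hence z ≤ (1/2)[179 + √(32041 + 4·4384068)] = (1/2)[179 + √17568313] ≈ (1/2)(179 + 4191.4571) = 2185.2286.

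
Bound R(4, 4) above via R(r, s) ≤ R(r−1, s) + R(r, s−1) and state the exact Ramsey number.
R(4, 4) ≤ R(3, 4) + R(4, 3) = 9 + 9 = 18; exact value R(4, 4) = 18.

The Erdős–Szekeres recurrence R(r, s) ≤ R(r−1, s) + R(r, s−1) applied to (r, s) = (4, 4) gives
  R(4, 4) ≤ R(3, 4) + R(4, 3) = 9 + 9 = 18.
(Recall R(2, k) = k and R is symmetric.) Here the recurrence bound is tight: a matching lower-bound construction on K_{17} shows R(4, 4) > 17, so R(4, 4) = 18 exactly.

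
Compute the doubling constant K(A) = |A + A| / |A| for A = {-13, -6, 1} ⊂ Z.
K = |A + A| / |A| = 5/3

Enumerate A + A = {a + b : a, b ∈ A}. With |A| = 3, there are |A|^2 = 9 ordered sum pairs; collecting distinct values, A + A = {-26, -19, -12, -5, 2}, so |A + A| = 5. Thus K = 5/3. Here |A + A| = 2|A| − 1 = 5, the minimum possible — so K = 5/3 is minimal, which holds iff A is an arithmetic progression.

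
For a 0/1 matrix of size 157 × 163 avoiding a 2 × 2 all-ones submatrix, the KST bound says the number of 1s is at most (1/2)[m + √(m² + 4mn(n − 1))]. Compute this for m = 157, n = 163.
z(157, 163; 2, 2) ≤ (1/2)[157 + √(157² + 4·157·163·162)] = (1/2)[157 + √16607617] = 2116.1222

Kővári–Sós–Turán: let r_1, ..., r_157 be the row sums and z = Σ r_i the total number of 1s. Each pair of columns can share at most one row with both entries 1 (else a 2×2 all-ones block appears), so Σ_i C(r_i, 2) ≤ C(163, 2) = 13203. By convexity Σ_i C(r_i, 2) ≥ 157·C(z/157, 2) = z(z − 157)/(2·157), giving z² − 157z − 157·163·162 ≤ 0 and hence z ≤ (1/2)[157 + √(24649 + 4·4145742)] = (1/2)[157 + √16607617] ≈ (1/2)(157 + 4075.2444) = 2116.1222.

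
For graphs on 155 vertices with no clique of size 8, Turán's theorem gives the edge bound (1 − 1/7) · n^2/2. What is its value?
Turán density bound = (6/7) · 155^2/2 = 72075/7 ≈ 10296.4286

Turán's theorem: ex(n, K_{r+1}) is achieved by the complete r-partite Turán graph T(n, r) with parts as balanced as possible, and is at most (1 − 1/r) · n^2/2. For r = 7, n = 155: the density bound is (6/7) · 24025/2 = 72075/7 ≈ 10296.4286. The integer-valued extremum is e(T(155, 7)) = 10296, which is strictly less than the density bound 72075/7 since 7 ∤ 155 (the parts of T(155, 7) cannot all be equal).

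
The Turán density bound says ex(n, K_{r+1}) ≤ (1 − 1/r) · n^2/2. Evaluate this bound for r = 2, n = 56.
Turán density bound = (1/2) · 56^2/2 = 784

Turán's theorem: ex(n, K_{r+1}) is achieved by the complete r-partite Turán graph T(n, r) with parts as balanced as possible, and is at most (1 − 1/r) · n^2/2. For r = 2, n = 56: the density bound is (1/2) · 3136/2 = 784. Since 2 ∣ 56, the Turán graph T(56, 2) has parts of equal size 28, and its edge count e(T(56, 2)) = 784 attains the density bound exactly.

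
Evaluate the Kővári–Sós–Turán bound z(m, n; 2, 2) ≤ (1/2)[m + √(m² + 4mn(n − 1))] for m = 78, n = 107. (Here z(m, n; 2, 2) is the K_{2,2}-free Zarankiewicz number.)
z(78, 107; 2, 2) ≤ (1/2)[78 + √(78² + 4·78·107·106)] = (1/2)[78 + √3544788] = 980.3804

Kővári–Sós–Turán: let r_1, ..., r_78 be the row sums and z = Σ r_i the total number of 1s. Each pair of columns can share at most one row with both entries 1 (else a 2×2 all-ones block appears), so Σ_i C(r_i, 2) ≤ C(107, 2) = 5671. By convexity Σ_i C(r_i, 2) ≥ 78·C(z/78, 2) = z(z − 78)/(2·78), giving z² − 78z − 78·107·106 ≤ 0 and hence z ≤ (1/2)[78 + √(6084 + 4·884676)] = (1/2)[78 + √3544788] ≈ (1/2)(78 + 1882.7607) = 980.3804.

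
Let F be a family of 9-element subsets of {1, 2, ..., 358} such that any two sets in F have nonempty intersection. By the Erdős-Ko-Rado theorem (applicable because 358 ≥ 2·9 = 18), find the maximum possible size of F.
max |F| = C(357, 8) = 6046747523516700

The Erdős-Ko-Rado theorem states: for n ≥ 2k, an intersecting family of k-subsets of an n-element set has size at most C(n − 1, k − 1), with equality for 'star' families {A ⊆ [n] : |A| = k, i ∈ A} (fix an element i). For n = 358, k = 9: C(357, 8) = 6046747523516700.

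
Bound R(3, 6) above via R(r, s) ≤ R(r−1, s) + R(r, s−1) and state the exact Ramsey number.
R(3, 6) ≤ R(2, 6) + R(3, 5) = 6 + 14 = 20; exact value R(3, 6) = 18.

The Erdős–Szekeres recurrence R(r, s) ≤ R(r−1, s) + R(r, s−1) applied to (r, s) = (3, 6) gives
  R(3, 6) ≤ R(2, 6) + R(3, 5) = 6 + 14 = 20.
(Recall R(2, k) = k and R is symmetric.) The recurrence is not tight here (it gives 20, but the exact value is R(3, 6) = 18); the tight upper bound requires a sharper argument than the simple recurrence, combined with a lower-bound construction on K_{17}.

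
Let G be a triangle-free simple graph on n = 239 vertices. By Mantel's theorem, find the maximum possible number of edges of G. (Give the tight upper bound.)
ex(239, K_3) = ⌊239^2/4⌋ = 14280

Mantel (1907): a triangle-free graph on n vertices has at most ⌊n^2/4⌋ edges, with equality for the complete bipartite graph K_{⌊n/2⌋, ⌈n/2⌉}. For n = 239: ⌊239^2/4⌋ = ⌊57121/4⌋ = 14280. The extremal graph is K_{119, 120}, which has 119·120 = 14280 edges.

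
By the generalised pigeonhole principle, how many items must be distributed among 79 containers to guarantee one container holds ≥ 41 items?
n = (41 − 1)·79 + 1 = 3161

By the generalised pigeonhole principle, to guarantee some box contains ≥ r objects we need more than (r − 1) · k objects total. Threshold: n = (r − 1) · k + 1. With r = 41 and k = 79: n = 40 · 79 + 1 = 3160 + 1 = 3161. For n = 3160 = 40 · 79, we can put exactly 40 objects in every box, avoiding 41 in any single one — so 3161 is tight.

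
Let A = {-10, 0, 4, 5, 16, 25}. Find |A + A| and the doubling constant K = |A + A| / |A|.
K = |A + A| / |A| = 21/6 = 7/2

Enumerate A + A = {a + b : a, b ∈ A}. With |A| = 6, there are |A|^2 = 36 ordered sum pairs; collecting distinct values, A + A = {-20, -10, -6, -5, 0, 4, 5, 6, 8, 9, 10, 15, 16, 20, 21, 25, 29, 30, 32, 41, 50}, so |A + A| = 21. Thus K = 21/6 = 7/2. For comparison, the minimum possible |A + A| over all 6-element sets is 2·6 − 1 = 11 (so min K = 11/6), attained only by arithmetic progressions.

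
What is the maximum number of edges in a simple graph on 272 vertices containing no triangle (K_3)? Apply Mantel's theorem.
ex(272, K_3) = ⌊272^2/4⌋ = 18496

Mantel (1907): a triangle-free graph on n vertices has at most ⌊n^2/4⌋ edges, with equality for the complete bipartite graph K_{⌊n/2⌋, ⌈n/2⌉}. For n = 272: ⌊272^2/4⌋ = ⌊73984/4⌋ = 18496. The extremal graph is K_{136, 136}, which has 136·136 = 18496 edges.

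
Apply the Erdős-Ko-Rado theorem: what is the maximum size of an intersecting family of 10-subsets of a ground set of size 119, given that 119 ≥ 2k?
max |F| = C(118, 9) = 8940826085620

The Erdős-Ko-Rado theorem states: for n ≥ 2k, an intersecting family of k-subsets of an n-element set has size at most C(n − 1, k − 1), with equality for 'star' families {A ⊆ [n] : |A| = k, i ∈ A} (fix an element i). For n = 119, k = 10: C(118, 9) = 8940826085620.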